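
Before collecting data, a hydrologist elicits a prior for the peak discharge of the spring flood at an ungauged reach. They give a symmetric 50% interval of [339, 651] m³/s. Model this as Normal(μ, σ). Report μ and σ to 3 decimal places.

A symmetric 50% interval runs μ ± z·σ with z = 0.6745.
Half-width = 156, so σ = 156/0.6745 = 231.286.
μ is the interval midpoint, 495.000.

μ = 495.000, σ = 231.286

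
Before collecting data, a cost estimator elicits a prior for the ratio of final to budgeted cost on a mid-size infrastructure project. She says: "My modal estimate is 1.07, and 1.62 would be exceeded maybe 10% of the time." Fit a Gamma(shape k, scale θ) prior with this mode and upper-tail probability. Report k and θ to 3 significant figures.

k ≈ 11.8, θ ≈ 0.0988

Gamma(k,θ) with k>1 has mode (k−1)θ, so θ = 1.07/(k−1).
Need P(X < 1.62) = 0.9 with θ tied to k this way. Start at k = 2, θ = 1.07: P(X<1.62) ≈ 0.447.
Too low — raise k to concentrate. Iterating converges to k ≈ 11.8.
Then θ = 1.07/(11.8−1) ≈ 0.0988.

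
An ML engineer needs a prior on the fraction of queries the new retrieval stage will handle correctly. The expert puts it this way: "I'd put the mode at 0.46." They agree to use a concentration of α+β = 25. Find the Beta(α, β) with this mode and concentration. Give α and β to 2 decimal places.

For α,β > 1 the Beta mode is (α−1)/(α+β−2). With α+β = 25, the mode is (α−1)/23.
Set (α−1)/23 = 0.46 → α = 1 + 0.46·23 = 11.58.
β = 25 − α = 13.42.

α = 11.58, β = 13.42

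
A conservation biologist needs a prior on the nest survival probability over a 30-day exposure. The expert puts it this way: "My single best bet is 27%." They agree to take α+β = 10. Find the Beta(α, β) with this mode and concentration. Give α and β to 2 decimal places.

α = 3.16, β = 6.84

For α,β > 1 the Beta mode is (α−1)/(α+β−2). With α+β = 10, the mode is (α−1)/8.
Set (α−1)/8 = 0.27 → α = 1 + 0.27·8 = 3.16.
β = 10 − α = 6.84.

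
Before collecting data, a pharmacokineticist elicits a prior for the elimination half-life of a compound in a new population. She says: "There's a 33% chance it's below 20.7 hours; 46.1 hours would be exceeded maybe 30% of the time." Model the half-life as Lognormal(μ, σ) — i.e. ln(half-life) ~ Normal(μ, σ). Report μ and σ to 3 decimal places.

If T ~ Lognormal(μ,σ) then ln T ~ Normal(μ,σ), so the p-quantile of ln T is μ + z_p·σ.
ln(20.7) = 3.03 and ln(46.1) = 3.831; z_{0.33} = -0.4399, z_{0.7} = 0.5244.
σ = (3.831 − 3.03)/(0.5244 − (-0.4399)) = 0.830.
μ = 3.03 − (-0.4399)·0.830 = 3.395.

μ ≈ 3.395, σ ≈ 0.830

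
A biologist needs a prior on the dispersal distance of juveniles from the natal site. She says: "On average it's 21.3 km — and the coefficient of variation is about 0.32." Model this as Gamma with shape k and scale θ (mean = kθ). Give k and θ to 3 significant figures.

k ≈ 9.77, θ ≈ 2.18

For Gamma(k, scale θ): mean = kθ, variance = kθ², so CV = 1/√k.
CV = 0.32, hence k = 1/CV² = 9.77.
Then θ = mean/k = 21.3/9.77 = 2.18.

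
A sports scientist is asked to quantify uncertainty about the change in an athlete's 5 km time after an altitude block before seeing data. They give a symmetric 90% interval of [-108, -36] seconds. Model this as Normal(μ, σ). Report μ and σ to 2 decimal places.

μ = -72.00, σ = 21.89

A symmetric 90% interval runs μ ± z·σ with z = 1.645.
Half-width = 36, so σ = 36/1.645 = 21.89.
μ is the interval midpoint, -72.00.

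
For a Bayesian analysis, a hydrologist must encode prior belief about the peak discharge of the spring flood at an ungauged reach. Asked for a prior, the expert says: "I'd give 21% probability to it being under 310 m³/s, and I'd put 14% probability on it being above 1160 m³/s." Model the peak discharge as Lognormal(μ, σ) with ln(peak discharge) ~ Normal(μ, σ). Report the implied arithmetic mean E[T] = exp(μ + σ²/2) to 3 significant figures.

If T ~ Lognormal(μ,σ) then ln T ~ Normal(μ,σ), so the p-quantile of ln T is μ + z_p·σ.
ln(310) = 5.737 and ln(1160) = 7.056; z_{0.21} = -0.8064, z_{0.86} = 1.08.
σ = (7.056 − 5.737)/(1.08 − (-0.8064)) = 0.699.
μ = 5.737 − (-0.8064)·0.699 = 6.301.
E[T] = exp(μ + σ²/2) = exp(6.301 + 0.2446) = 696 m³/s.

E[T] ≈ 696 m³/s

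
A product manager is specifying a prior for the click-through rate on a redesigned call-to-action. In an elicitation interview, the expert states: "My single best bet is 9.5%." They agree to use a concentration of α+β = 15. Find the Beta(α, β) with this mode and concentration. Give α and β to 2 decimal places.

For α,β > 1 the Beta mode is (α−1)/(α+β−2). With α+β = 15, the mode is (α−1)/13.
Set (α−1)/13 = 0.095 → α = 1 + 0.095·13 = 2.24.
β = 15 − α = 12.77.

α = 2.24, β = 12.77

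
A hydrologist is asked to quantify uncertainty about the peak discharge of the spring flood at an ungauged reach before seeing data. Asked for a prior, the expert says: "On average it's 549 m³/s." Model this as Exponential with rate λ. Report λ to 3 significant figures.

λ ≈ 0.00182

Exponential mean = 1/λ, so λ = 1/549.0 = 0.00182.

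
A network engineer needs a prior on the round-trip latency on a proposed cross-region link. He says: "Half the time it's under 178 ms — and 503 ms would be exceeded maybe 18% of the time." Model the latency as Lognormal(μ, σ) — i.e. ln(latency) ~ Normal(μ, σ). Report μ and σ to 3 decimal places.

If T ~ Lognormal(μ,σ) then ln T ~ Normal(μ,σ), so the p-quantile of ln T is μ + z_p·σ.
ln(178) = 5.182 and ln(503) = 6.221; z_{0.5} = 0, z_{0.82} = 0.9154.
σ = (6.221 − 5.182)/(0.9154 − (0)) = 1.135.
μ = 5.182 − (0)·1.135 = 5.182.

μ ≈ 5.182, σ ≈ 1.135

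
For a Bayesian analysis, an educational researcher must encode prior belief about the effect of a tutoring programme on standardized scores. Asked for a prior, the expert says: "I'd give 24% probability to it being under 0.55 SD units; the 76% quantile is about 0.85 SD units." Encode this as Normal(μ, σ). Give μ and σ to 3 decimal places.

μ = 0.700, σ = 0.212

For Normal(μ,σ), the p-quantile is μ + z_p·σ. Here z_{0.24} = -0.7063, z_{0.76} = 0.7063.
So 0.55 = μ − 0.7063σ and 0.85 = μ + 0.7063σ.
Subtracting: σ = (0.85 − 0.55)/(0.7063 − (-0.7063)) = 0.212.
Then μ = 0.55 − (-0.7063)·0.212 = 0.700.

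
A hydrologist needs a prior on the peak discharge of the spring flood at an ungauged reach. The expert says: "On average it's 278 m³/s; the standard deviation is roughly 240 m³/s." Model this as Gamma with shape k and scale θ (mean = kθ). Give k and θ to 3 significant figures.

k ≈ 1.34, θ ≈ 207

For Gamma(k, scale θ): mean = kθ, variance = kθ², so CV = 1/√k.
CV = SD/mean = 240/278 = 0.8633, hence k = 1/CV² = 1.34.
Then θ = mean/k = 278/1.34 = 207.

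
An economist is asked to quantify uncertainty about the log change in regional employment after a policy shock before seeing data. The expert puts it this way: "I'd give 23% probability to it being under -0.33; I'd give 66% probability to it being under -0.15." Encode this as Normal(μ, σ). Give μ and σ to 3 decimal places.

μ = -0.214, σ = 0.156

For Normal(μ,σ), the p-quantile is μ + z_p·σ. Here z_{0.23} = -0.7388, z_{0.66} = 0.4125.
So -0.33 = μ − 0.7388σ and -0.15 = μ + 0.4125σ.
Subtracting: σ = (-0.15 − -0.33)/(0.4125 − (-0.7388)) = 0.156.
Then μ = -0.33 − (-0.7388)·0.156 = -0.214.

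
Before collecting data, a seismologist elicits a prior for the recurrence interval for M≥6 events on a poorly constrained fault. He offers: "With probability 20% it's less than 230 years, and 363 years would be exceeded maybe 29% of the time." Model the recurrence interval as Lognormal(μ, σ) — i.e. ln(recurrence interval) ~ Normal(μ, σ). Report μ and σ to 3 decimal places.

μ ≈ 5.713, σ ≈ 0.327

If T ~ Lognormal(μ,σ) then ln T ~ Normal(μ,σ), so the p-quantile of ln T is μ + z_p·σ.
ln(230) = 5.438 and ln(363) = 5.894; z_{0.2} = -0.8416, z_{0.71} = 0.5534.
σ = (5.894 − 5.438)/(0.5534 − (-0.8416)) = 0.327.
μ = 5.438 − (-0.8416)·0.327 = 5.713.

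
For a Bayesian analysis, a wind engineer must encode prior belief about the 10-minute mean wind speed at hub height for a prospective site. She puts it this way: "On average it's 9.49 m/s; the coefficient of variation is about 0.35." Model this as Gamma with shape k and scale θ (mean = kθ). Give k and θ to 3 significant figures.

k ≈ 8.16, θ ≈ 1.16

For Gamma(k, scale θ): mean = kθ, variance = kθ², so CV = 1/√k.
CV = 0.35, hence k = 1/CV² = 8.16.
Then θ = mean/k = 9.49/8.16 = 1.16.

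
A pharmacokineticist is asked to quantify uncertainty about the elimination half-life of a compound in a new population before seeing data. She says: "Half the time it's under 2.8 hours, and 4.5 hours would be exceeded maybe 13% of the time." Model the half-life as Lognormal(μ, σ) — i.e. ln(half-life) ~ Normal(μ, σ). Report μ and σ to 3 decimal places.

If T ~ Lognormal(μ,σ) then ln T ~ Normal(μ,σ), so the p-quantile of ln T is μ + z_p·σ.
ln(2.8) = 1.03 and ln(4.5) = 1.504; z_{0.5} = 0, z_{0.87} = 1.126.
σ = (1.504 − 1.03)/(1.126 − (0)) = 0.421.
μ = 1.03 − (0)·0.421 = 1.030.

μ ≈ 1.030, σ ≈ 0.421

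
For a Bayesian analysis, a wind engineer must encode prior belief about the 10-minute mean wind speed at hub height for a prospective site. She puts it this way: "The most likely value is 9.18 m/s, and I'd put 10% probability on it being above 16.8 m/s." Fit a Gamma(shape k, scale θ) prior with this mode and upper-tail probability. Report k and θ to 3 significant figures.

k ≈ 6.22, θ ≈ 1.76

Gamma(k,θ) with k>1 has mode (k−1)θ, so θ = 9.18/(k−1).
Need P(X < 16.8) = 0.9 with θ tied to k this way. Start at k = 2, θ = 9.18: P(X<16.8) ≈ 0.546.
Too low — raise k to concentrate. Iterating converges to k ≈ 6.22.
Then θ = 9.18/(6.22−1) ≈ 1.76.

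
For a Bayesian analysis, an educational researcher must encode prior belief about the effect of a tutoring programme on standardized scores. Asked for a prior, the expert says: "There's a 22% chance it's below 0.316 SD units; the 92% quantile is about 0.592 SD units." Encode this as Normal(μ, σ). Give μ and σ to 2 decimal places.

The p-quantile of Normal(μ,σ) is μ + z_p·σ, with z_{0.22} = -0.7722 and z_{0.92} = 1.405.
Eliminate σ: μ = (z₂·x₁ − z₁·x₂)/(z₂ − z₁) = (1.405·0.316 − (-0.7722)·0.592)/2.177 = 0.41.
Then σ = (x₂ − x₁)/(z₂ − z₁) = (0.592 − 0.316)/2.177 = 0.13.

μ = 0.41, σ = 0.13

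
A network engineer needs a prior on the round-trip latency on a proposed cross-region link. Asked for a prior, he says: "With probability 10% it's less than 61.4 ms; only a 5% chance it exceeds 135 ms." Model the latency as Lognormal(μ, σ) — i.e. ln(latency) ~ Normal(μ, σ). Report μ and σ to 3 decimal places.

μ ≈ 4.462, σ ≈ 0.269

If T ~ Lognormal(μ,σ) then ln T ~ Normal(μ,σ), so the p-quantile of ln T is μ + z_p·σ.
ln(61.4) = 4.117 and ln(135) = 4.905; z_{0.1} = -1.282, z_{0.95} = 1.645.
σ = (4.905 − 4.117)/(1.645 − (-1.282)) = 0.269.
μ = 4.117 − (-1.282)·0.269 = 4.462.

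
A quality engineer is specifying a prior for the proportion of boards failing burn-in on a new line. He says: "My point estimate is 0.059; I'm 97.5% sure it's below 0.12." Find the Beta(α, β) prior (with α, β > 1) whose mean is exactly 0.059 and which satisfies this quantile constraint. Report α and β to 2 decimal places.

With mean 0.059 fixed, write α = 0.059s, β = 0.941s where s = α+β.
Need P(θ < 0.12) = 0.975 under Beta(0.059s, 0.941s). Normal approximation: (q−m)/√(m(1−m)/s) ≈ z_{0.975} = 1.96, so s ≈ 0.059·0.941·(1.96)²/(0.12−0.059)² = 57.3.
At s = 57.3: P(θ<0.12) ≈ 0.956. Adjusting to match 0.975 gives s ≈ 79.39.
So α = 0.059·79.39 ≈ 4.68, β = 0.941·79.39 ≈ 74.71.

α ≈ 4.68, β ≈ 74.71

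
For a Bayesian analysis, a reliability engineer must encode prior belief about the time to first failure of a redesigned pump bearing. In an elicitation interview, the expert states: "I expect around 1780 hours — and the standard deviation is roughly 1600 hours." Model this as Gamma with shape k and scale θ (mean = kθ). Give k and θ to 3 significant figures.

k ≈ 1.24, θ ≈ 1440

For Gamma(k, scale θ): mean = kθ, variance = kθ², so CV = 1/√k.
CV = SD/mean = 1600/1780 = 0.8989, hence k = 1/CV² = 1.24.
Then θ = mean/k = 1780/1.24 = 1440.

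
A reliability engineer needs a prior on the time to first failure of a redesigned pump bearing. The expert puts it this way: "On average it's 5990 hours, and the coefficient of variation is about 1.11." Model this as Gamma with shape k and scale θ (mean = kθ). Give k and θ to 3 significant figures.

k ≈ 0.812, θ ≈ 7380

For Gamma(k, scale θ): mean = kθ, variance = kθ², so CV = 1/√k.
CV = 1.11, hence k = 1/CV² = 0.812.
Then θ = mean/k = 5990/0.812 = 7380.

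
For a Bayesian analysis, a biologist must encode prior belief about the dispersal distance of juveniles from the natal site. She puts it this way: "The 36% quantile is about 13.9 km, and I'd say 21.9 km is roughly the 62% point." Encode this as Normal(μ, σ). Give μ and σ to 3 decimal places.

μ = 18.219, σ = 12.049

The p-quantile of Normal(μ,σ) is μ + z_p·σ, with z_{0.36} = -0.3585 and z_{0.62} = 0.3055.
Eliminate σ: μ = (z₂·x₁ − z₁·x₂)/(z₂ − z₁) = (0.3055·13.9 − (-0.3585)·21.9)/0.6639 = 18.219.
Then σ = (x₂ − x₁)/(z₂ − z₁) = (21.9 − 13.9)/0.6639 = 12.049.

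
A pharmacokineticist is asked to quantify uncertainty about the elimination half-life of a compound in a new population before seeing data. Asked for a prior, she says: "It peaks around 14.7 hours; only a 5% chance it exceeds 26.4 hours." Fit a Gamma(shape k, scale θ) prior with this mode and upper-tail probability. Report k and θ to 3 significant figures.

Gamma(k,θ) with k>1 has mode (k−1)θ, so θ = 14.7/(k−1).
Need P(X < 26.4) = 0.95 with θ tied to k this way. Start at k = 2, θ = 14.7: P(X<26.4) ≈ 0.536.
Too low — raise k to concentrate. Iterating converges to k ≈ 9.13.
Then θ = 14.7/(9.13−1) ≈ 1.81.

k ≈ 9.13, θ ≈ 1.81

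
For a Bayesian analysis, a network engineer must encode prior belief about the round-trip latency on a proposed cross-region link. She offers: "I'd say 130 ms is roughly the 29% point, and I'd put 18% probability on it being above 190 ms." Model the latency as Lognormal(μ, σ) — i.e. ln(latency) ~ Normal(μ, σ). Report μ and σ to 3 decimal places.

μ ≈ 5.011, σ ≈ 0.258

If T ~ Lognormal(μ,σ) then ln T ~ Normal(μ,σ), so the p-quantile of ln T is μ + z_p·σ.
ln(130) = 4.868 and ln(190) = 5.247; z_{0.29} = -0.5534, z_{0.82} = 0.9154.
σ = (5.247 − 4.868)/(0.9154 − (-0.5534)) = 0.258.
μ = 4.868 − (-0.5534)·0.258 = 5.011.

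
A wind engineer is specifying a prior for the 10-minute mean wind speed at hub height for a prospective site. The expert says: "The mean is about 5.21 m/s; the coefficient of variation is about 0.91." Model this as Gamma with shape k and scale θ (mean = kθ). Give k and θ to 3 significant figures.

For Gamma(k, scale θ): mean = kθ, variance = kθ², so CV = 1/√k.
CV = 0.91, hence k = 1/CV² = 1.21.
Then θ = mean/k = 5.21/1.21 = 4.31.

k ≈ 1.21, θ ≈ 4.31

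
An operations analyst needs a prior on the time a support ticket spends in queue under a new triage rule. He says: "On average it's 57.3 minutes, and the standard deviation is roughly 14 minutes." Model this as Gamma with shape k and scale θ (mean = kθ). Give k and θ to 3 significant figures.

For Gamma(k, scale θ): mean = kθ, variance = kθ², so CV = 1/√k.
CV = SD/mean = 14/57.3 = 0.2443, hence k = 1/CV² = 16.8.
Then θ = mean/k = 57.3/16.8 = 3.42.

k ≈ 16.8, θ ≈ 3.42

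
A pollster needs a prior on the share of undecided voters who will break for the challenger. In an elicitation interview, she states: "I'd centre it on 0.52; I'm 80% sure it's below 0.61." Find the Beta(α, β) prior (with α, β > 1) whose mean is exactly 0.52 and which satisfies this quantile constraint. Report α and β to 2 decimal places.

α ≈ 11.46, β ≈ 10.58

With mean 0.52 fixed, write α = 0.52s, β = 0.48s where s = α+β.
Need P(θ < 0.61) = 0.8 under Beta(0.52s, 0.48s). Normal approximation: (q−m)/√(m(1−m)/s) ≈ z_{0.8} = 0.842, so s ≈ 0.52·0.48·(0.842)²/(0.61−0.52)² = 21.8.
At s = 21.8: P(θ<0.61) ≈ 0.799. Adjusting to match 0.8 gives s ≈ 22.04.
So α = 0.52·22.04 ≈ 11.46, β = 0.48·22.04 ≈ 10.58.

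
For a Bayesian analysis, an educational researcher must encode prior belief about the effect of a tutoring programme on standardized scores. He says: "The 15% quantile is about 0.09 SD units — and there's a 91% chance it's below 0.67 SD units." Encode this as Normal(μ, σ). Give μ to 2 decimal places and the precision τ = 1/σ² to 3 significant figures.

μ = 0.34, τ = 16.8

The p-quantile of Normal(μ,σ) is μ + z_p·σ, with z_{0.15} = -1.036 and z_{0.91} = 1.341.
Eliminate σ: μ = (z₂·x₁ − z₁·x₂)/(z₂ − z₁) = (1.341·0.09 − (-1.036)·0.67)/2.377 = 0.34.
Then σ = (x₂ − x₁)/(z₂ − z₁) = (0.67 − 0.09)/2.377 = 0.24.
Precision τ = 1/σ² = 1/0.244² = 16.8.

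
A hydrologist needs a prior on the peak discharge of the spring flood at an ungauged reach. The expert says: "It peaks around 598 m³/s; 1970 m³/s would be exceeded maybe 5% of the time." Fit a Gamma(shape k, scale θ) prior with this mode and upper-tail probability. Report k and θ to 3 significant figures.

k ≈ 2.84, θ ≈ 326

Gamma(k,θ) with k>1 has mode (k−1)θ, so θ = 598/(k−1).
Need P(X < 1970) = 0.95 with θ tied to k this way. Start at k = 2, θ = 598: P(X<1970) ≈ 0.841.
Too low — raise k to concentrate. Iterating converges to k ≈ 2.84.
Then θ = 598/(2.84−1) ≈ 326.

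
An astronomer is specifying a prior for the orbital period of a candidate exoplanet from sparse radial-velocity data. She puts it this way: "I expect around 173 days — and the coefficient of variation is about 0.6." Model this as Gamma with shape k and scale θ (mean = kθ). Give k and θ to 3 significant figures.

k ≈ 2.78, θ ≈ 62.3

For Gamma(k, scale θ): mean = kθ, variance = kθ², so CV = 1/√k.
CV = 0.6, hence k = 1/CV² = 2.78.
Then θ = mean/k = 173/2.78 = 62.3.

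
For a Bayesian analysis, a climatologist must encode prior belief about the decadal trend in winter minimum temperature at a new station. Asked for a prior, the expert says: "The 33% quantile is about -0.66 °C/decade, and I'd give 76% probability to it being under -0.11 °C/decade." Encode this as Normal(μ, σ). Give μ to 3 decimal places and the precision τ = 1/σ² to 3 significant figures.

μ = -0.449, τ = 4.34

For Normal(μ,σ), the p-quantile is μ + z_p·σ. Here z_{0.33} = -0.4399, z_{0.76} = 0.7063.
So -0.66 = μ − 0.4399σ and -0.11 = μ + 0.7063σ.
Subtracting: σ = (-0.11 − -0.66)/(0.7063 − (-0.4399)) = 0.480.
Then μ = -0.66 − (-0.4399)·0.480 = -0.449.
Precision τ = 1/σ² = 1/0.4798² = 4.34.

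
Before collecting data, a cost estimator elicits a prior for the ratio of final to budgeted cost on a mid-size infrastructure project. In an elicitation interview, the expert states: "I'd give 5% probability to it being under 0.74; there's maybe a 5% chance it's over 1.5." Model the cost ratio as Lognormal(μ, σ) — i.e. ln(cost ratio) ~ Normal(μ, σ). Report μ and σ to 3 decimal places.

μ ≈ 0.052, σ ≈ 0.215

If T ~ Lognormal(μ,σ) then ln T ~ Normal(μ,σ), so the p-quantile of ln T is μ + z_p·σ.
ln(0.74) = -0.3011 and ln(1.5) = 0.4055; z_{0.05} = -1.645, z_{0.95} = 1.645.
σ = (0.4055 − -0.3011)/(1.645 − (-1.645)) = 0.215.
μ = -0.3011 − (-1.645)·0.215 = 0.052.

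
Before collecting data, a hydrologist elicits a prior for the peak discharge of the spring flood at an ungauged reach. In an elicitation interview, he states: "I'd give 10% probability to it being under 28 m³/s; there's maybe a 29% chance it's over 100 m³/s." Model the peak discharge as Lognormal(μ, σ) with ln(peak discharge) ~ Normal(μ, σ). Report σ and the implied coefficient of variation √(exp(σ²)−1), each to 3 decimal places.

σ ≈ 0.694, CV ≈ 0.786

If T ~ Lognormal(μ,σ) then ln T ~ Normal(μ,σ), so the p-quantile of ln T is μ + z_p·σ.
ln(28) = 3.332 and ln(100) = 4.605; z_{0.1} = -1.282, z_{0.71} = 0.5534.
σ = (4.605 − 3.332)/(0.5534 − (-1.282)) = 0.694.
μ = 3.332 − (-1.282)·0.694 = 4.221.
CV = √(exp(σ²)−1) = √(exp(0.4813)−1) = 0.786.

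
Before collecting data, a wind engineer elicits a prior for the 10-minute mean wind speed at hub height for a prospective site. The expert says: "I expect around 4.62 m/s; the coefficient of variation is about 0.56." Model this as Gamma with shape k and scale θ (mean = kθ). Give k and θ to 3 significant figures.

For Gamma(k, scale θ): mean = kθ, variance = kθ², so CV = 1/√k.
CV = 0.56, hence k = 1/CV² = 3.19.
Then θ = mean/k = 4.62/3.19 = 1.45.

k ≈ 3.19, θ ≈ 1.45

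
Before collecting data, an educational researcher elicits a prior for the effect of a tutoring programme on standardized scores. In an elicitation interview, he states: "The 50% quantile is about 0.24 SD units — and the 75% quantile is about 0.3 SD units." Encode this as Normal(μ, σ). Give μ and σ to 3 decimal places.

μ = 0.240, σ = 0.089

The p-quantile of Normal(μ,σ) is μ + z_p·σ, with z_{0.5} = 0 and z_{0.75} = 0.6745.
Eliminate σ: μ = (z₂·x₁ − z₁·x₂)/(z₂ − z₁) = (0.6745·0.24 − (0)·0.3)/0.6745 = 0.240.
Then σ = (x₂ − x₁)/(z₂ − z₁) = (0.3 − 0.24)/0.6745 = 0.089.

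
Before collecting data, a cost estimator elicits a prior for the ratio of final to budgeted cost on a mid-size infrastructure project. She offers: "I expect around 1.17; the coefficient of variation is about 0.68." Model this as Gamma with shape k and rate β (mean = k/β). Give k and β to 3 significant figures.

For Gamma(k, rate β): mean = k/β, variance = k/β², so CV = 1/√k.
CV = 0.68, hence k = 1/CV² = 2.16.
Then β = k/mean = 2.16/1.17 = 1.85.

k ≈ 2.16, β ≈ 1.85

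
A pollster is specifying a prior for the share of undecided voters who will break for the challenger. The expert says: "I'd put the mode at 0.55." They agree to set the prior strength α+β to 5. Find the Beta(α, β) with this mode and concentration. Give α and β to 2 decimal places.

α = 2.65, β = 2.35

For α,β > 1 the Beta mode is (α−1)/(α+β−2). With α+β = 5, the mode is (α−1)/3.
Set (α−1)/3 = 0.55 → α = 1 + 0.55·3 = 2.65.
β = 5 − α = 2.35.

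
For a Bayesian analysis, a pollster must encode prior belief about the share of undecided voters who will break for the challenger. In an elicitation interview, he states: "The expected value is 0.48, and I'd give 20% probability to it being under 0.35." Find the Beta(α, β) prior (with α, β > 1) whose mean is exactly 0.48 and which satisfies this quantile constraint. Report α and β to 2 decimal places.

α ≈ 5.11, β ≈ 5.53

With mean 0.48 fixed, write α = 0.48s, β = 0.52s where s = α+β.
Need P(θ < 0.35) = 0.2 under Beta(0.48s, 0.52s). Normal approximation: (q−m)/√(m(1−m)/s) ≈ z_{0.2} = -0.842, so s ≈ 0.48·0.52·(-0.842)²/(0.35−0.48)² = 10.5.
At s = 10.5: P(θ<0.35) ≈ 0.202. Adjusting to match 0.2 gives s ≈ 10.64.
So α = 0.48·10.64 ≈ 5.11, β = 0.52·10.64 ≈ 5.53.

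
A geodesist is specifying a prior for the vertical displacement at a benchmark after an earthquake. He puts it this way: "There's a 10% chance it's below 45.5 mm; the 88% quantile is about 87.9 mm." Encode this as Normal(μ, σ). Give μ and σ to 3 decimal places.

μ = 67.620, σ = 17.260

The p-quantile of Normal(μ,σ) is μ + z_p·σ, with z_{0.1} = -1.282 and z_{0.88} = 1.175.
Eliminate σ: μ = (z₂·x₁ − z₁·x₂)/(z₂ − z₁) = (1.175·45.5 − (-1.282)·87.9)/2.457 = 67.620.
Then σ = (x₂ − x₁)/(z₂ − z₁) = (87.9 − 45.5)/2.457 = 17.260.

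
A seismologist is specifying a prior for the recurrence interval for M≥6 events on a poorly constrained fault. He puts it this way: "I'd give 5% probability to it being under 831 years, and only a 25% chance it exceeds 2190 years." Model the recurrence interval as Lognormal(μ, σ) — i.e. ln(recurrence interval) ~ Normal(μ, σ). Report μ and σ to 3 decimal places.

μ ≈ 7.410, σ ≈ 0.418

If T ~ Lognormal(μ,σ) then ln T ~ Normal(μ,σ), so the p-quantile of ln T is μ + z_p·σ.
ln(831) = 6.723 and ln(2190) = 7.692; z_{0.05} = -1.645, z_{0.75} = 0.6745.
σ = (7.692 − 6.723)/(0.6745 − (-1.645)) = 0.418.
μ = 6.723 − (-1.645)·0.418 = 7.410.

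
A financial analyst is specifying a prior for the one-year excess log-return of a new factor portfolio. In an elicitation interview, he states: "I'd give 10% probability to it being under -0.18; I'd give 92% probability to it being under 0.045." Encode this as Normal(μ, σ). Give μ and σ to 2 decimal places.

The p-quantile of Normal(μ,σ) is μ + z_p·σ, with z_{0.1} = -1.282 and z_{0.92} = 1.405.
Eliminate σ: μ = (z₂·x₁ − z₁·x₂)/(z₂ − z₁) = (1.405·-0.18 − (-1.282)·0.045)/2.687 = -0.07.
Then σ = (x₂ − x₁)/(z₂ − z₁) = (0.045 − -0.18)/2.687 = 0.08.

μ = -0.07, σ = 0.08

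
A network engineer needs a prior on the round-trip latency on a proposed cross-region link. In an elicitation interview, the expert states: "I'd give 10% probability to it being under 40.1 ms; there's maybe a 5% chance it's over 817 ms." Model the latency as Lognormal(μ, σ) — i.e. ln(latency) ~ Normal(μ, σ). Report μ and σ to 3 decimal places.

μ ≈ 5.011, σ ≈ 1.030

If T ~ Lognormal(μ,σ) then ln T ~ Normal(μ,σ), so the p-quantile of ln T is μ + z_p·σ.
ln(40.1) = 3.691 and ln(817) = 6.706; z_{0.1} = -1.282, z_{0.95} = 1.645.
σ = (6.706 − 3.691)/(1.645 − (-1.282)) = 1.030.
μ = 3.691 − (-1.282)·1.030 = 5.011.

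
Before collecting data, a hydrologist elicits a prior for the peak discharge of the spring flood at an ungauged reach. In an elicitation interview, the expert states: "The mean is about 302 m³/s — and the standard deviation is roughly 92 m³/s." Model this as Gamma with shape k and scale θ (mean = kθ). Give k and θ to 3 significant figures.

k ≈ 10.8, θ ≈ 28

For Gamma(k, scale θ): mean = kθ, variance = kθ², so CV = 1/√k.
CV = SD/mean = 92/302 = 0.3046, hence k = 1/CV² = 10.8.
Then θ = mean/k = 302/10.8 = 28.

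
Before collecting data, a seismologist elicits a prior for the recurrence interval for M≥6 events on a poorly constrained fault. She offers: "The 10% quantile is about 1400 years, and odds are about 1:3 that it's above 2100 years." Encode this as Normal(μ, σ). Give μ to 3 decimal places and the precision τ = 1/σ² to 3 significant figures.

μ = 1858.623, τ = 7.81e-06

For Normal(μ,σ), the p-quantile is μ + z_p·σ. Here z_{0.1} = -1.282, z_{0.75} = 0.6745.
So 1400 = μ − 1.282σ and 2100 = μ + 0.6745σ.
Subtracting: σ = (2100 − 1400)/(0.6745 − (-1.282)) = 357.866.
Then μ = 1400 − (-1.282)·357.866 = 1858.623.
Precision τ = 1/σ² = 1/357.9² = 7.81e-06.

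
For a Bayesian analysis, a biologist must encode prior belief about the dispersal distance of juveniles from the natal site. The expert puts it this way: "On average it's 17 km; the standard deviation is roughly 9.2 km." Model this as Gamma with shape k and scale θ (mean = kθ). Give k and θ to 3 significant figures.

For Gamma(k, scale θ): mean = kθ, variance = kθ², so CV = 1/√k.
CV = SD/mean = 9.2/17 = 0.5412, hence k = 1/CV² = 3.41.
Then θ = mean/k = 17/3.41 = 4.98.

k ≈ 3.41, θ ≈ 4.98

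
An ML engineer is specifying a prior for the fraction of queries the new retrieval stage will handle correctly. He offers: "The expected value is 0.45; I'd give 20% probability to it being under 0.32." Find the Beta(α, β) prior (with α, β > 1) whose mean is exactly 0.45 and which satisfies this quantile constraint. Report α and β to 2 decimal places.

α ≈ 4.78, β ≈ 5.84

With mean 0.45 fixed, write α = 0.45s, β = 0.55s where s = α+β.
Need P(θ < 0.32) = 0.2 under Beta(0.45s, 0.55s). Normal approximation: (q−m)/√(m(1−m)/s) ≈ z_{0.2} = -0.842, so s ≈ 0.45·0.55·(-0.842)²/(0.32−0.45)² = 10.4.
At s = 10.4: P(θ<0.32) ≈ 0.203. Adjusting to match 0.2 gives s ≈ 10.61.
So α = 0.45·10.61 ≈ 4.78, β = 0.55·10.61 ≈ 5.84.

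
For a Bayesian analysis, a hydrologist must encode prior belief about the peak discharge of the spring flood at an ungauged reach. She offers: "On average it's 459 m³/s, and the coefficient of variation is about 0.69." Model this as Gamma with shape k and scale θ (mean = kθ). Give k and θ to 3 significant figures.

k ≈ 2.1, θ ≈ 219

For Gamma(k, scale θ): mean = kθ, variance = kθ², so CV = 1/√k.
CV = 0.69, hence k = 1/CV² = 2.1.
Then θ = mean/k = 459/2.1 = 219.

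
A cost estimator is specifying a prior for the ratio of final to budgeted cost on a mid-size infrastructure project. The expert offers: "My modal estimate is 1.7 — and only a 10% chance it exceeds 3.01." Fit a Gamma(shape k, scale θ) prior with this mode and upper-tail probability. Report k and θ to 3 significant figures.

Gamma(k,θ) with k>1 has mode (k−1)θ, so θ = 1.7/(k−1).
Need P(X < 3.01) = 0.9 with θ tied to k this way. Start at k = 2, θ = 1.7: P(X<3.01) ≈ 0.528.
Too low — raise k to concentrate. Iterating converges to k ≈ 6.82.
Then θ = 1.7/(6.82−1) ≈ 0.292.

k ≈ 6.82, θ ≈ 0.292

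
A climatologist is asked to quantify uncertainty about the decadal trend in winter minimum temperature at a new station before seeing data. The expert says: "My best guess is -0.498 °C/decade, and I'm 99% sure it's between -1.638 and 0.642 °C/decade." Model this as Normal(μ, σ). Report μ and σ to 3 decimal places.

A symmetric 99% interval runs μ ± z·σ with z = 2.576.
Half-width = 1.14, so σ = 1.14/2.576 = 0.443.
μ is the stated best guess, -0.498.

μ = -0.498, σ = 0.443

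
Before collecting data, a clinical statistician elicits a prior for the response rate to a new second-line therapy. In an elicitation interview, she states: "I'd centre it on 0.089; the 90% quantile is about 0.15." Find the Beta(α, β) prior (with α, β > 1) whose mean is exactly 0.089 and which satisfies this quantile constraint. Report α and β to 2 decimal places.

With mean 0.089 fixed, write α = 0.089s, β = 0.911s where s = α+β.
Need P(θ < 0.15) = 0.9 under Beta(0.089s, 0.911s). Normal approximation: (q−m)/√(m(1−m)/s) ≈ z_{0.9} = 1.28, so s ≈ 0.089·0.911·(1.28)²/(0.15−0.089)² = 35.8.
At s = 35.8: P(θ<0.15) ≈ 0.893. Adjusting to match 0.9 gives s ≈ 38.97.
So α = 0.089·38.97 ≈ 3.47, β = 0.911·38.97 ≈ 35.50.

α ≈ 3.47, β ≈ 35.50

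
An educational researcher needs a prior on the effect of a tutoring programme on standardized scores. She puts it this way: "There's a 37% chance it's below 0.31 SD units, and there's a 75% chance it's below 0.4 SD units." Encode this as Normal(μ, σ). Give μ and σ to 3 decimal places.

For Normal(μ,σ), the p-quantile is μ + z_p·σ. Here z_{0.37} = -0.3319, z_{0.75} = 0.6745.
So 0.31 = μ − 0.3319σ and 0.4 = μ + 0.6745σ.
Subtracting: σ = (0.4 − 0.31)/(0.6745 − (-0.3319)) = 0.089.
Then μ = 0.31 − (-0.3319)·0.089 = 0.340.

μ = 0.340, σ = 0.089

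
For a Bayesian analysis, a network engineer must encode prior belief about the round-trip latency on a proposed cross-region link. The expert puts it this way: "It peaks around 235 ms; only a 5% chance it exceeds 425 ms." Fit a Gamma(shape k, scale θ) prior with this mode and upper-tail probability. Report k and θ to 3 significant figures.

k ≈ 8.94, θ ≈ 29.6

Gamma(k,θ) with k>1 has mode (k−1)θ, so θ = 235/(k−1).
Need P(X < 425) = 0.95 with θ tied to k this way. Start at k = 2, θ = 235: P(X<425) ≈ 0.540.
Too low — raise k to concentrate. Iterating converges to k ≈ 8.94.
Then θ = 235/(8.94−1) ≈ 29.6.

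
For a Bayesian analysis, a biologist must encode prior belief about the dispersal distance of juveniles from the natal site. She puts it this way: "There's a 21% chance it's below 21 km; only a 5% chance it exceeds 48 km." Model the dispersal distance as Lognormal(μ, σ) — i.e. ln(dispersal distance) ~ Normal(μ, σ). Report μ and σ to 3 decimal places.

If T ~ Lognormal(μ,σ) then ln T ~ Normal(μ,σ), so the p-quantile of ln T is μ + z_p·σ.
ln(21) = 3.045 and ln(48) = 3.871; z_{0.21} = -0.8064, z_{0.95} = 1.645.
σ = (3.871 − 3.045)/(1.645 − (-0.8064)) = 0.337.
μ = 3.045 − (-0.8064)·0.337 = 3.316.

μ ≈ 3.316, σ ≈ 0.337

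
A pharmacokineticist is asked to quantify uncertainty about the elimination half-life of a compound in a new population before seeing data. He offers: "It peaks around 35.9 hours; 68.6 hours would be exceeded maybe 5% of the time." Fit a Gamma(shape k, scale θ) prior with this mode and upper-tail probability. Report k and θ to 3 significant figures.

k ≈ 7.63, θ ≈ 5.42

Gamma(k,θ) with k>1 has mode (k−1)θ, so θ = 35.9/(k−1).
Need P(X < 68.6) = 0.95 with θ tied to k this way. Start at k = 2, θ = 35.9: P(X<68.6) ≈ 0.569.
Too low — raise k to concentrate. Iterating converges to k ≈ 7.63.
Then θ = 35.9/(7.63−1) ≈ 5.42.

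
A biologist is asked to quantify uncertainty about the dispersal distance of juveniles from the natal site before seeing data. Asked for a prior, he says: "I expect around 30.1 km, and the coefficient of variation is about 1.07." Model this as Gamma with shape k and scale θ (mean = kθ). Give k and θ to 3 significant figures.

For Gamma(k, scale θ): mean = kθ, variance = kθ², so CV = 1/√k.
CV = 1.07, hence k = 1/CV² = 0.873.
Then θ = mean/k = 30.1/0.873 = 34.5.

k ≈ 0.873, θ ≈ 34.5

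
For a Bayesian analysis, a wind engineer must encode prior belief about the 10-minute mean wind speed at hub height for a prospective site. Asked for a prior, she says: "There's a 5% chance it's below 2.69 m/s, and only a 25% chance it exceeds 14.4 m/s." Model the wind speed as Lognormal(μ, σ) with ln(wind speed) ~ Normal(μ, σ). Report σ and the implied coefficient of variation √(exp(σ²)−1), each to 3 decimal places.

If T ~ Lognormal(μ,σ) then ln T ~ Normal(μ,σ), so the p-quantile of ln T is μ + z_p·σ.
ln(2.69) = 0.9895 and ln(14.4) = 2.667; z_{0.05} = -1.645, z_{0.75} = 0.6745.
σ = (2.667 − 0.9895)/(0.6745 − (-1.645)) = 0.723.
μ = 0.9895 − (-1.645)·0.723 = 2.179.
CV = √(exp(σ²)−1) = √(exp(0.5232)−1) = 0.829.

σ ≈ 0.723, CV ≈ 0.829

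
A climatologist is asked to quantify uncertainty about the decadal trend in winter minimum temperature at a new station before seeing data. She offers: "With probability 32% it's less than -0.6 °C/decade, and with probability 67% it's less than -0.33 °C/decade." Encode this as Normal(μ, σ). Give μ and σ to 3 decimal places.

The p-quantile of Normal(μ,σ) is μ + z_p·σ, with z_{0.32} = -0.4677 and z_{0.67} = 0.4399.
Eliminate σ: μ = (z₂·x₁ − z₁·x₂)/(z₂ − z₁) = (0.4399·-0.6 − (-0.4677)·-0.33)/0.9076 = -0.461.
Then σ = (x₂ − x₁)/(z₂ − z₁) = (-0.33 − -0.6)/0.9076 = 0.297.

μ = -0.461, σ = 0.297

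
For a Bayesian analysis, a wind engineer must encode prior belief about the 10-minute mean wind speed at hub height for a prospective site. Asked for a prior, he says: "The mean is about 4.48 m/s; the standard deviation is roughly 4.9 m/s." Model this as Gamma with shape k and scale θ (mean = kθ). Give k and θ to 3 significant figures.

k ≈ 0.836, θ ≈ 5.36

For Gamma(k, scale θ): mean = kθ, variance = kθ², so CV = 1/√k.
CV = SD/mean = 4.9/4.48 = 1.094, hence k = 1/CV² = 0.836.
Then θ = mean/k = 4.48/0.836 = 5.36.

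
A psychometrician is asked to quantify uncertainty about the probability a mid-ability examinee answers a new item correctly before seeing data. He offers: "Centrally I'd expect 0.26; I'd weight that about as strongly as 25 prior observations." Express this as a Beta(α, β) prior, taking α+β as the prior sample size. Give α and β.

α = 6.5, β = 18.5

Under the effective-sample-size interpretation, Beta(α, β) has prior mean α/(α+β) and prior sample size α+β.
So α+β = 25 and α/(α+β) = 0.26, giving α = 0.26·25 = 6.5 and β = 25 − 6.5 = 18.5.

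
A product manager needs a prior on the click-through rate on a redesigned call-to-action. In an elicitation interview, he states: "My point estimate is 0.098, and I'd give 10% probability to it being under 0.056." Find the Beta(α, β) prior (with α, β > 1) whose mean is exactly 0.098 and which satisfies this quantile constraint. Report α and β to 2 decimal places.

With mean 0.098 fixed, write α = 0.098s, β = 0.902s where s = α+β.
Need P(θ < 0.056) = 0.1 under Beta(0.098s, 0.902s). Normal approximation: (q−m)/√(m(1−m)/s) ≈ z_{0.1} = -1.28, so s ≈ 0.098·0.902·(-1.28)²/(0.056−0.098)² = 82.3.
At s = 82.3: P(θ<0.056) ≈ 0.081. Adjusting to match 0.1 gives s ≈ 70.82.
So α = 0.098·70.82 ≈ 6.94, β = 0.902·70.82 ≈ 63.88.

α ≈ 6.94, β ≈ 63.88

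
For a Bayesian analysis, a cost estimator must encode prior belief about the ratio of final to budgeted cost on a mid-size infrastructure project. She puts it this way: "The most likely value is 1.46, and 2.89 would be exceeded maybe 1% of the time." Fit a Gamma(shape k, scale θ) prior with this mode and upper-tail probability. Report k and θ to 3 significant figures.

k ≈ 11.6, θ ≈ 0.138

Gamma(k,θ) with k>1 has mode (k−1)θ, so θ = 1.46/(k−1).
Need P(X < 2.89) = 0.99 with θ tied to k this way. Start at k = 2, θ = 1.46: P(X<2.89) ≈ 0.588.
Too low — raise k to concentrate. Iterating converges to k ≈ 11.6.
Then θ = 1.46/(11.6−1) ≈ 0.138.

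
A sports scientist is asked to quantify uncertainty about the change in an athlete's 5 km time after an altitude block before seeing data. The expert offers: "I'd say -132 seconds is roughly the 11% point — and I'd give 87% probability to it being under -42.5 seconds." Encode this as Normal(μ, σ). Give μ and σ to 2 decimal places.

For Normal(μ,σ), the p-quantile is μ + z_p·σ. Here z_{0.11} = -1.227, z_{0.87} = 1.126.
So -132 = μ − 1.227σ and -42.5 = μ + 1.126σ.
Subtracting: σ = (-42.5 − -132)/(1.126 − (-1.227)) = 38.04.
Then μ = -132 − (-1.227)·38.04 = -85.35.

μ = -85.35, σ = 38.04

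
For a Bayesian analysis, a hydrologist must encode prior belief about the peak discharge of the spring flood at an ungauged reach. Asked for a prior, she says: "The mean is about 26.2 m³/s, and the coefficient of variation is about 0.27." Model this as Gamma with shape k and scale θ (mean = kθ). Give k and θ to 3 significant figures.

For Gamma(k, scale θ): mean = kθ, variance = kθ², so CV = 1/√k.
CV = 0.27, hence k = 1/CV² = 13.7.
Then θ = mean/k = 26.2/13.7 = 1.91.

k ≈ 13.7, θ ≈ 1.91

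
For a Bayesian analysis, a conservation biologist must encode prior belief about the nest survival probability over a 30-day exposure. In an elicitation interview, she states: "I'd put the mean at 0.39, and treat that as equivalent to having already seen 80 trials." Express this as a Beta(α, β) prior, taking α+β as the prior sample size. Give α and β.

α = 31.2, β = 48.8

Under the effective-sample-size interpretation, Beta(α, β) has prior mean α/(α+β) and prior sample size α+β.
So α+β = 80 and α/(α+β) = 0.39, giving α = 0.39·80 = 31.2 and β = 80 − 31.2 = 48.8.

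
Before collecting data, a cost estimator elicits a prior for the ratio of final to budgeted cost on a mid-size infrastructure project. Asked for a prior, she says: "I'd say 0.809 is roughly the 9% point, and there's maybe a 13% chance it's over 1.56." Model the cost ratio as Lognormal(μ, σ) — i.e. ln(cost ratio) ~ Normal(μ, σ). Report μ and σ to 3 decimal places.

If T ~ Lognormal(μ,σ) then ln T ~ Normal(μ,σ), so the p-quantile of ln T is μ + z_p·σ.
ln(0.809) = -0.212 and ln(1.56) = 0.4447; z_{0.09} = -1.341, z_{0.87} = 1.126.
σ = (0.4447 − -0.212)/(1.126 − (-1.341)) = 0.266.
μ = -0.212 − (-1.341)·0.266 = 0.145.

μ ≈ 0.145, σ ≈ 0.266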